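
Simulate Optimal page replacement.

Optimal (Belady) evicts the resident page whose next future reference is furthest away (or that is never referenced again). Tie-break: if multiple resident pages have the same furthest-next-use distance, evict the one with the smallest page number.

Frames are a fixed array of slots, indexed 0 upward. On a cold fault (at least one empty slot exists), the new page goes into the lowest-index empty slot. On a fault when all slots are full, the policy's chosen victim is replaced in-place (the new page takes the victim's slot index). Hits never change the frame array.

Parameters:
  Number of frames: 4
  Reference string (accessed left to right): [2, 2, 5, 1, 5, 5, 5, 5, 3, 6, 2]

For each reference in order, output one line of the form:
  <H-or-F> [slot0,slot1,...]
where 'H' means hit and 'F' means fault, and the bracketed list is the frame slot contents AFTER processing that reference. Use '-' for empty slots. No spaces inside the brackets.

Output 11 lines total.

F [2,-,-,-]
H [2,-,-,-]
F [2,5,-,-]
F [2,5,1,-]
H [2,5,1,-]
H [2,5,1,-]
H [2,5,1,-]
H [2,5,1,-]
F [2,5,1,3]
F [2,5,6,3]
H [2,5,6,3]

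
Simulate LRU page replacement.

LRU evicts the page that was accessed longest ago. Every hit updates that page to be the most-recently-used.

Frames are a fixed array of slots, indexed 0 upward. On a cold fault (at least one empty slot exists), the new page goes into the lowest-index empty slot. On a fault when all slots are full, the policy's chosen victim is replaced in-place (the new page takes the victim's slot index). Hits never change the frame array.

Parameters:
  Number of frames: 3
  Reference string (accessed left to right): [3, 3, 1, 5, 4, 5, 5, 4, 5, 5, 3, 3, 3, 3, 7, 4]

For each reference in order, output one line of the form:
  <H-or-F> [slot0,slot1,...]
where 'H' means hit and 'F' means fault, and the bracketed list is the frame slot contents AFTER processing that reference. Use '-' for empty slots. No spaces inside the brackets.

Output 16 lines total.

F [3,-,-]
H [3,-,-]
F [3,1,-]
F [3,1,5]
F [4,1,5]
H [4,1,5]
H [4,1,5]
H [4,1,5]
H [4,1,5]
H [4,1,5]
F [4,3,5]
H [4,3,5]
H [4,3,5]
H [4,3,5]
F [7,3,5]
F [7,3,4]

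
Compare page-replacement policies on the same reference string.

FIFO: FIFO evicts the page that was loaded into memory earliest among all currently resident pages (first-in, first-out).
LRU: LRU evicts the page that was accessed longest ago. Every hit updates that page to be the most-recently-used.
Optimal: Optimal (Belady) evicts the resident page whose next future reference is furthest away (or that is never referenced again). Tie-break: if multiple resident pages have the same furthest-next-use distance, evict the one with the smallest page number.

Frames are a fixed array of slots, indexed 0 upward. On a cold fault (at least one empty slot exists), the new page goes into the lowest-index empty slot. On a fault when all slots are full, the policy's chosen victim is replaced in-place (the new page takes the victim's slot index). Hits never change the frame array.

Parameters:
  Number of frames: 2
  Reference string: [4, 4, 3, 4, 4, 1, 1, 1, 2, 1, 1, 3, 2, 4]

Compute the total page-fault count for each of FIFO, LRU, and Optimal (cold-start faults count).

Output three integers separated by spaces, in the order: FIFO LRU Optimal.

--- FIFO ---
  step 0: ref 4 -> FAULT, frames=[4,-] (faults so far: 1)
  step 1: ref 4 -> HIT, frames=[4,-] (faults so far: 1)
  step 2: ref 3 -> FAULT, frames=[4,3] (faults so far: 2)
  step 3: ref 4 -> HIT, frames=[4,3] (faults so far: 2)
  step 4: ref 4 -> HIT, frames=[4,3] (faults so far: 2)
  step 5: ref 1 -> FAULT, evict 4, frames=[1,3] (faults so far: 3)
  step 6: ref 1 -> HIT, frames=[1,3] (faults so far: 3)
  step 7: ref 1 -> HIT, frames=[1,3] (faults so far: 3)
  step 8: ref 2 -> FAULT, evict 3, frames=[1,2] (faults so far: 4)
  step 9: ref 1 -> HIT, frames=[1,2] (faults so far: 4)
  step 10: ref 1 -> HIT, frames=[1,2] (faults so far: 4)
  step 11: ref 3 -> FAULT, evict 1, frames=[3,2] (faults so far: 5)
  step 12: ref 2 -> HIT, frames=[3,2] (faults so far: 5)
  step 13: ref 4 -> FAULT, evict 2, frames=[3,4] (faults so far: 6)
  FIFO total faults: 6
--- LRU ---
  step 0: ref 4 -> FAULT, frames=[4,-] (faults so far: 1)
  step 1: ref 4 -> HIT, frames=[4,-] (faults so far: 1)
  step 2: ref 3 -> FAULT, frames=[4,3] (faults so far: 2)
  step 3: ref 4 -> HIT, frames=[4,3] (faults so far: 2)
  step 4: ref 4 -> HIT, frames=[4,3] (faults so far: 2)
  step 5: ref 1 -> FAULT, evict 3, frames=[4,1] (faults so far: 3)
  step 6: ref 1 -> HIT, frames=[4,1] (faults so far: 3)
  step 7: ref 1 -> HIT, frames=[4,1] (faults so far: 3)
  step 8: ref 2 -> FAULT, evict 4, frames=[2,1] (faults so far: 4)
  step 9: ref 1 -> HIT, frames=[2,1] (faults so far: 4)
  step 10: ref 1 -> HIT, frames=[2,1] (faults so far: 4)
  step 11: ref 3 -> FAULT, evict 2, frames=[3,1] (faults so far: 5)
  step 12: ref 2 -> FAULT, evict 1, frames=[3,2] (faults so far: 6)
  step 13: ref 4 -> FAULT, evict 3, frames=[4,2] (faults so far: 7)
  LRU total faults: 7
--- Optimal ---
  step 0: ref 4 -> FAULT, frames=[4,-] (faults so far: 1)
  step 1: ref 4 -> HIT, frames=[4,-] (faults so far: 1)
  step 2: ref 3 -> FAULT, frames=[4,3] (faults so far: 2)
  step 3: ref 4 -> HIT, frames=[4,3] (faults so far: 2)
  step 4: ref 4 -> HIT, frames=[4,3] (faults so far: 2)
  step 5: ref 1 -> FAULT, evict 4, frames=[1,3] (faults so far: 3)
  step 6: ref 1 -> HIT, frames=[1,3] (faults so far: 3)
  step 7: ref 1 -> HIT, frames=[1,3] (faults so far: 3)
  step 8: ref 2 -> FAULT, evict 3, frames=[1,2] (faults so far: 4)
  step 9: ref 1 -> HIT, frames=[1,2] (faults so far: 4)
  step 10: ref 1 -> HIT, frames=[1,2] (faults so far: 4)
  step 11: ref 3 -> FAULT, evict 1, frames=[3,2] (faults so far: 5)
  step 12: ref 2 -> HIT, frames=[3,2] (faults so far: 5)
  step 13: ref 4 -> FAULT, evict 2, frames=[3,4] (faults so far: 6)
  Optimal total faults: 6

Answer: 6 7 6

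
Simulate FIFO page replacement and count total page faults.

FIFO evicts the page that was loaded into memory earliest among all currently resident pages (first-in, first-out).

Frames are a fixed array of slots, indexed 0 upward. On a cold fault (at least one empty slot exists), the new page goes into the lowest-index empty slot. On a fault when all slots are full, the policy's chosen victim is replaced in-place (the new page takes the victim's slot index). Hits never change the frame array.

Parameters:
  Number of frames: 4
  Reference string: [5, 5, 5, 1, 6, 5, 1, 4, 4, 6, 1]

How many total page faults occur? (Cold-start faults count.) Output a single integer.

Answer: 4

Derivation:
Step 0: ref 5 → FAULT, frames=[5,-,-,-]
Step 1: ref 5 → HIT, frames=[5,-,-,-]
Step 2: ref 5 → HIT, frames=[5,-,-,-]
Step 3: ref 1 → FAULT, frames=[5,1,-,-]
Step 4: ref 6 → FAULT, frames=[5,1,6,-]
Step 5: ref 5 → HIT, frames=[5,1,6,-]
Step 6: ref 1 → HIT, frames=[5,1,6,-]
Step 7: ref 4 → FAULT, frames=[5,1,6,4]
Step 8: ref 4 → HIT, frames=[5,1,6,4]
Step 9: ref 6 → HIT, frames=[5,1,6,4]
Step 10: ref 1 → HIT, frames=[5,1,6,4]
Total faults: 4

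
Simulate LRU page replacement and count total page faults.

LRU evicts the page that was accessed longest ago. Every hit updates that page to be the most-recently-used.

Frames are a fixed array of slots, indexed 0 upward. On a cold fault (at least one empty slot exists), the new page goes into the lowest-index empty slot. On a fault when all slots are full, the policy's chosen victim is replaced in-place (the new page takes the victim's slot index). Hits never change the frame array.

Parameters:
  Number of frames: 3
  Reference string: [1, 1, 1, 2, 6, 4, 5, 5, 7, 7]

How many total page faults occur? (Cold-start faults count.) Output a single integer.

Step 0: ref 1 → FAULT, frames=[1,-,-]
Step 1: ref 1 → HIT, frames=[1,-,-]
Step 2: ref 1 → HIT, frames=[1,-,-]
Step 3: ref 2 → FAULT, frames=[1,2,-]
Step 4: ref 6 → FAULT, frames=[1,2,6]
Step 5: ref 4 → FAULT (evict 1), frames=[4,2,6]
Step 6: ref 5 → FAULT (evict 2), frames=[4,5,6]
Step 7: ref 5 → HIT, frames=[4,5,6]
Step 8: ref 7 → FAULT (evict 6), frames=[4,5,7]
Step 9: ref 7 → HIT, frames=[4,5,7]
Total faults: 6

Answer: 6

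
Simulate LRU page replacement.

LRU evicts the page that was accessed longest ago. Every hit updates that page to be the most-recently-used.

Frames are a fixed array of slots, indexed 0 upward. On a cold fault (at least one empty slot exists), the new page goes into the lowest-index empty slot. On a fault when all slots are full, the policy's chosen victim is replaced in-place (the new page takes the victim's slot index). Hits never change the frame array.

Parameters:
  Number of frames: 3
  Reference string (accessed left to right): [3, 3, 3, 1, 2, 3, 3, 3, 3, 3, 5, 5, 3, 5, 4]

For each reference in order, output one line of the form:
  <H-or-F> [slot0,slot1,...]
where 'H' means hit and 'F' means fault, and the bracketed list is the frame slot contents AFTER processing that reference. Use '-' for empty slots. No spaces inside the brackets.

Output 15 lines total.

F [3,-,-]
H [3,-,-]
H [3,-,-]
F [3,1,-]
F [3,1,2]
H [3,1,2]
H [3,1,2]
H [3,1,2]
H [3,1,2]
H [3,1,2]
F [3,5,2]
H [3,5,2]
H [3,5,2]
H [3,5,2]
F [3,5,4]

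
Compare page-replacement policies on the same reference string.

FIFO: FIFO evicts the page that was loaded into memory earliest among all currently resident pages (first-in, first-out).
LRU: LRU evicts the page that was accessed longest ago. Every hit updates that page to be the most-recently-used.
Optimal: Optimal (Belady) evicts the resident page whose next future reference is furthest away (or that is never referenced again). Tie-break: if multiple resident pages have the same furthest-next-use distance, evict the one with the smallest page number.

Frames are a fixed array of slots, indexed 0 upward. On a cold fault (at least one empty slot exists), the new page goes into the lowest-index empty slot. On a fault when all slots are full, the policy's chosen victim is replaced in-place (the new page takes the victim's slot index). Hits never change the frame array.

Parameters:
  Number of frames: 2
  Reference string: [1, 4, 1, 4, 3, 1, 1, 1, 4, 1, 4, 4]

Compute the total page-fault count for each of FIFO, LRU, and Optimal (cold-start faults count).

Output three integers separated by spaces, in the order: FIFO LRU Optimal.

--- FIFO ---
  step 0: ref 1 -> FAULT, frames=[1,-] (faults so far: 1)
  step 1: ref 4 -> FAULT, frames=[1,4] (faults so far: 2)
  step 2: ref 1 -> HIT, frames=[1,4] (faults so far: 2)
  step 3: ref 4 -> HIT, frames=[1,4] (faults so far: 2)
  step 4: ref 3 -> FAULT, evict 1, frames=[3,4] (faults so far: 3)
  step 5: ref 1 -> FAULT, evict 4, frames=[3,1] (faults so far: 4)
  step 6: ref 1 -> HIT, frames=[3,1] (faults so far: 4)
  step 7: ref 1 -> HIT, frames=[3,1] (faults so far: 4)
  step 8: ref 4 -> FAULT, evict 3, frames=[4,1] (faults so far: 5)
  step 9: ref 1 -> HIT, frames=[4,1] (faults so far: 5)
  step 10: ref 4 -> HIT, frames=[4,1] (faults so far: 5)
  step 11: ref 4 -> HIT, frames=[4,1] (faults so far: 5)
  FIFO total faults: 5
--- LRU ---
  step 0: ref 1 -> FAULT, frames=[1,-] (faults so far: 1)
  step 1: ref 4 -> FAULT, frames=[1,4] (faults so far: 2)
  step 2: ref 1 -> HIT, frames=[1,4] (faults so far: 2)
  step 3: ref 4 -> HIT, frames=[1,4] (faults so far: 2)
  step 4: ref 3 -> FAULT, evict 1, frames=[3,4] (faults so far: 3)
  step 5: ref 1 -> FAULT, evict 4, frames=[3,1] (faults so far: 4)
  step 6: ref 1 -> HIT, frames=[3,1] (faults so far: 4)
  step 7: ref 1 -> HIT, frames=[3,1] (faults so far: 4)
  step 8: ref 4 -> FAULT, evict 3, frames=[4,1] (faults so far: 5)
  step 9: ref 1 -> HIT, frames=[4,1] (faults so far: 5)
  step 10: ref 4 -> HIT, frames=[4,1] (faults so far: 5)
  step 11: ref 4 -> HIT, frames=[4,1] (faults so far: 5)
  LRU total faults: 5
--- Optimal ---
  step 0: ref 1 -> FAULT, frames=[1,-] (faults so far: 1)
  step 1: ref 4 -> FAULT, frames=[1,4] (faults so far: 2)
  step 2: ref 1 -> HIT, frames=[1,4] (faults so far: 2)
  step 3: ref 4 -> HIT, frames=[1,4] (faults so far: 2)
  step 4: ref 3 -> FAULT, evict 4, frames=[1,3] (faults so far: 3)
  step 5: ref 1 -> HIT, frames=[1,3] (faults so far: 3)
  step 6: ref 1 -> HIT, frames=[1,3] (faults so far: 3)
  step 7: ref 1 -> HIT, frames=[1,3] (faults so far: 3)
  step 8: ref 4 -> FAULT, evict 3, frames=[1,4] (faults so far: 4)
  step 9: ref 1 -> HIT, frames=[1,4] (faults so far: 4)
  step 10: ref 4 -> HIT, frames=[1,4] (faults so far: 4)
  step 11: ref 4 -> HIT, frames=[1,4] (faults so far: 4)
  Optimal total faults: 4

Answer: 5 5 4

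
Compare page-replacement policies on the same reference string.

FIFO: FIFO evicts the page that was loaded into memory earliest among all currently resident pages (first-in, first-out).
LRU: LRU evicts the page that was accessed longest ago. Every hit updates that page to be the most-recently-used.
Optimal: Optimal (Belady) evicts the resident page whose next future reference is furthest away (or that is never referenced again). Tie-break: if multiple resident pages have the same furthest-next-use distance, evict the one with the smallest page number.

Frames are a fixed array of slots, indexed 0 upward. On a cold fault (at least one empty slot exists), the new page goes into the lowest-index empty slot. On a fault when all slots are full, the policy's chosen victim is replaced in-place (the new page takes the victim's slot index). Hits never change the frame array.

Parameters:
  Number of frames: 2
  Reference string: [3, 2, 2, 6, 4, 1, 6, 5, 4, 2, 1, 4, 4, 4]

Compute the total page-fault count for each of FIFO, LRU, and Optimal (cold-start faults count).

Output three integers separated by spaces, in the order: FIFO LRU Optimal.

Answer: 11 11 9

Derivation:
--- FIFO ---
  step 0: ref 3 -> FAULT, frames=[3,-] (faults so far: 1)
  step 1: ref 2 -> FAULT, frames=[3,2] (faults so far: 2)
  step 2: ref 2 -> HIT, frames=[3,2] (faults so far: 2)
  step 3: ref 6 -> FAULT, evict 3, frames=[6,2] (faults so far: 3)
  step 4: ref 4 -> FAULT, evict 2, frames=[6,4] (faults so far: 4)
  step 5: ref 1 -> FAULT, evict 6, frames=[1,4] (faults so far: 5)
  step 6: ref 6 -> FAULT, evict 4, frames=[1,6] (faults so far: 6)
  step 7: ref 5 -> FAULT, evict 1, frames=[5,6] (faults so far: 7)
  step 8: ref 4 -> FAULT, evict 6, frames=[5,4] (faults so far: 8)
  step 9: ref 2 -> FAULT, evict 5, frames=[2,4] (faults so far: 9)
  step 10: ref 1 -> FAULT, evict 4, frames=[2,1] (faults so far: 10)
  step 11: ref 4 -> FAULT, evict 2, frames=[4,1] (faults so far: 11)
  step 12: ref 4 -> HIT, frames=[4,1] (faults so far: 11)
  step 13: ref 4 -> HIT, frames=[4,1] (faults so far: 11)
  FIFO total faults: 11
--- LRU ---
  step 0: ref 3 -> FAULT, frames=[3,-] (faults so far: 1)
  step 1: ref 2 -> FAULT, frames=[3,2] (faults so far: 2)
  step 2: ref 2 -> HIT, frames=[3,2] (faults so far: 2)
  step 3: ref 6 -> FAULT, evict 3, frames=[6,2] (faults so far: 3)
  step 4: ref 4 -> FAULT, evict 2, frames=[6,4] (faults so far: 4)
  step 5: ref 1 -> FAULT, evict 6, frames=[1,4] (faults so far: 5)
  step 6: ref 6 -> FAULT, evict 4, frames=[1,6] (faults so far: 6)
  step 7: ref 5 -> FAULT, evict 1, frames=[5,6] (faults so far: 7)
  step 8: ref 4 -> FAULT, evict 6, frames=[5,4] (faults so far: 8)
  step 9: ref 2 -> FAULT, evict 5, frames=[2,4] (faults so far: 9)
  step 10: ref 1 -> FAULT, evict 4, frames=[2,1] (faults so far: 10)
  step 11: ref 4 -> FAULT, evict 2, frames=[4,1] (faults so far: 11)
  step 12: ref 4 -> HIT, frames=[4,1] (faults so far: 11)
  step 13: ref 4 -> HIT, frames=[4,1] (faults so far: 11)
  LRU total faults: 11
--- Optimal ---
  step 0: ref 3 -> FAULT, frames=[3,-] (faults so far: 1)
  step 1: ref 2 -> FAULT, frames=[3,2] (faults so far: 2)
  step 2: ref 2 -> HIT, frames=[3,2] (faults so far: 2)
  step 3: ref 6 -> FAULT, evict 3, frames=[6,2] (faults so far: 3)
  step 4: ref 4 -> FAULT, evict 2, frames=[6,4] (faults so far: 4)
  step 5: ref 1 -> FAULT, evict 4, frames=[6,1] (faults so far: 5)
  step 6: ref 6 -> HIT, frames=[6,1] (faults so far: 5)
  step 7: ref 5 -> FAULT, evict 6, frames=[5,1] (faults so far: 6)
  step 8: ref 4 -> FAULT, evict 5, frames=[4,1] (faults so far: 7)
  step 9: ref 2 -> FAULT, evict 4, frames=[2,1] (faults so far: 8)
  step 10: ref 1 -> HIT, frames=[2,1] (faults so far: 8)
  step 11: ref 4 -> FAULT, evict 1, frames=[2,4] (faults so far: 9)
  step 12: ref 4 -> HIT, frames=[2,4] (faults so far: 9)
  step 13: ref 4 -> HIT, frames=[2,4] (faults so far: 9)
  Optimal total faults: 9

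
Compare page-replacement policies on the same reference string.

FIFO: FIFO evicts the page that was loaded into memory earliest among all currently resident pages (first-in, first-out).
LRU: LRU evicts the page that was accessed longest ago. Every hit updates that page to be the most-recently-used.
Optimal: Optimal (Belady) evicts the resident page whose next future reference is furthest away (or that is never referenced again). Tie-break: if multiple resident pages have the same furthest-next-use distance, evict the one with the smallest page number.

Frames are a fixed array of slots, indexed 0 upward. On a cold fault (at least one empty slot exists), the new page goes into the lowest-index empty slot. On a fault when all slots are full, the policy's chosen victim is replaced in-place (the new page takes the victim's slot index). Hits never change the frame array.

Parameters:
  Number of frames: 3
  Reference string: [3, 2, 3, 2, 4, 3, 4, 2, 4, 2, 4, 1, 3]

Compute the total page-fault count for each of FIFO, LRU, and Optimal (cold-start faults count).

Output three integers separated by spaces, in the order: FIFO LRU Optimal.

--- FIFO ---
  step 0: ref 3 -> FAULT, frames=[3,-,-] (faults so far: 1)
  step 1: ref 2 -> FAULT, frames=[3,2,-] (faults so far: 2)
  step 2: ref 3 -> HIT, frames=[3,2,-] (faults so far: 2)
  step 3: ref 2 -> HIT, frames=[3,2,-] (faults so far: 2)
  step 4: ref 4 -> FAULT, frames=[3,2,4] (faults so far: 3)
  step 5: ref 3 -> HIT, frames=[3,2,4] (faults so far: 3)
  step 6: ref 4 -> HIT, frames=[3,2,4] (faults so far: 3)
  step 7: ref 2 -> HIT, frames=[3,2,4] (faults so far: 3)
  step 8: ref 4 -> HIT, frames=[3,2,4] (faults so far: 3)
  step 9: ref 2 -> HIT, frames=[3,2,4] (faults so far: 3)
  step 10: ref 4 -> HIT, frames=[3,2,4] (faults so far: 3)
  step 11: ref 1 -> FAULT, evict 3, frames=[1,2,4] (faults so far: 4)
  step 12: ref 3 -> FAULT, evict 2, frames=[1,3,4] (faults so far: 5)
  FIFO total faults: 5
--- LRU ---
  step 0: ref 3 -> FAULT, frames=[3,-,-] (faults so far: 1)
  step 1: ref 2 -> FAULT, frames=[3,2,-] (faults so far: 2)
  step 2: ref 3 -> HIT, frames=[3,2,-] (faults so far: 2)
  step 3: ref 2 -> HIT, frames=[3,2,-] (faults so far: 2)
  step 4: ref 4 -> FAULT, frames=[3,2,4] (faults so far: 3)
  step 5: ref 3 -> HIT, frames=[3,2,4] (faults so far: 3)
  step 6: ref 4 -> HIT, frames=[3,2,4] (faults so far: 3)
  step 7: ref 2 -> HIT, frames=[3,2,4] (faults so far: 3)
  step 8: ref 4 -> HIT, frames=[3,2,4] (faults so far: 3)
  step 9: ref 2 -> HIT, frames=[3,2,4] (faults so far: 3)
  step 10: ref 4 -> HIT, frames=[3,2,4] (faults so far: 3)
  step 11: ref 1 -> FAULT, evict 3, frames=[1,2,4] (faults so far: 4)
  step 12: ref 3 -> FAULT, evict 2, frames=[1,3,4] (faults so far: 5)
  LRU total faults: 5
--- Optimal ---
  step 0: ref 3 -> FAULT, frames=[3,-,-] (faults so far: 1)
  step 1: ref 2 -> FAULT, frames=[3,2,-] (faults so far: 2)
  step 2: ref 3 -> HIT, frames=[3,2,-] (faults so far: 2)
  step 3: ref 2 -> HIT, frames=[3,2,-] (faults so far: 2)
  step 4: ref 4 -> FAULT, frames=[3,2,4] (faults so far: 3)
  step 5: ref 3 -> HIT, frames=[3,2,4] (faults so far: 3)
  step 6: ref 4 -> HIT, frames=[3,2,4] (faults so far: 3)
  step 7: ref 2 -> HIT, frames=[3,2,4] (faults so far: 3)
  step 8: ref 4 -> HIT, frames=[3,2,4] (faults so far: 3)
  step 9: ref 2 -> HIT, frames=[3,2,4] (faults so far: 3)
  step 10: ref 4 -> HIT, frames=[3,2,4] (faults so far: 3)
  step 11: ref 1 -> FAULT, evict 2, frames=[3,1,4] (faults so far: 4)
  step 12: ref 3 -> HIT, frames=[3,1,4] (faults so far: 4)
  Optimal total faults: 4

Answer: 5 5 4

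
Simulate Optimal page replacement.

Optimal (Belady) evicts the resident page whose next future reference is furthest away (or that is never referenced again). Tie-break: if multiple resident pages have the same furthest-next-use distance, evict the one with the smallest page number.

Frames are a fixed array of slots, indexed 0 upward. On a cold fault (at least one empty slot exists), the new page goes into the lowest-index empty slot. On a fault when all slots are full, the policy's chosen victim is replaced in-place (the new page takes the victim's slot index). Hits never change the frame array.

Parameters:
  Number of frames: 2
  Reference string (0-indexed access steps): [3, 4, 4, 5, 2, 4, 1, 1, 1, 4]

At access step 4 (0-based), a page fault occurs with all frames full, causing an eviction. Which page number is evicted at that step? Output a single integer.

Step 0: ref 3 -> FAULT, frames=[3,-]
Step 1: ref 4 -> FAULT, frames=[3,4]
Step 2: ref 4 -> HIT, frames=[3,4]
Step 3: ref 5 -> FAULT, evict 3, frames=[5,4]
Step 4: ref 2 -> FAULT, evict 5, frames=[2,4]
At step 4: evicted page 5

Answer: 5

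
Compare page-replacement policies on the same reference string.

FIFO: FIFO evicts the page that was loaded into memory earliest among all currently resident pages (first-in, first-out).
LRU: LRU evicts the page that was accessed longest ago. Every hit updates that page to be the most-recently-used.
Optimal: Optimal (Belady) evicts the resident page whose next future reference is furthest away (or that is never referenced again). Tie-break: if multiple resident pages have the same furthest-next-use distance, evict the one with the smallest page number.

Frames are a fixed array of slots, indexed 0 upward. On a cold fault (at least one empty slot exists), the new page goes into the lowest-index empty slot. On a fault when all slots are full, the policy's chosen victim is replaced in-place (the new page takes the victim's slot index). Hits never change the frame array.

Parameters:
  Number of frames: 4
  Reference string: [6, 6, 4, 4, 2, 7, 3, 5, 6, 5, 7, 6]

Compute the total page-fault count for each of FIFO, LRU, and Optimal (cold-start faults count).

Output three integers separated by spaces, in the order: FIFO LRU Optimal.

Answer: 7 7 6

Derivation:
--- FIFO ---
  step 0: ref 6 -> FAULT, frames=[6,-,-,-] (faults so far: 1)
  step 1: ref 6 -> HIT, frames=[6,-,-,-] (faults so far: 1)
  step 2: ref 4 -> FAULT, frames=[6,4,-,-] (faults so far: 2)
  step 3: ref 4 -> HIT, frames=[6,4,-,-] (faults so far: 2)
  step 4: ref 2 -> FAULT, frames=[6,4,2,-] (faults so far: 3)
  step 5: ref 7 -> FAULT, frames=[6,4,2,7] (faults so far: 4)
  step 6: ref 3 -> FAULT, evict 6, frames=[3,4,2,7] (faults so far: 5)
  step 7: ref 5 -> FAULT, evict 4, frames=[3,5,2,7] (faults so far: 6)
  step 8: ref 6 -> FAULT, evict 2, frames=[3,5,6,7] (faults so far: 7)
  step 9: ref 5 -> HIT, frames=[3,5,6,7] (faults so far: 7)
  step 10: ref 7 -> HIT, frames=[3,5,6,7] (faults so far: 7)
  step 11: ref 6 -> HIT, frames=[3,5,6,7] (faults so far: 7)
  FIFO total faults: 7
--- LRU ---
  step 0: ref 6 -> FAULT, frames=[6,-,-,-] (faults so far: 1)
  step 1: ref 6 -> HIT, frames=[6,-,-,-] (faults so far: 1)
  step 2: ref 4 -> FAULT, frames=[6,4,-,-] (faults so far: 2)
  step 3: ref 4 -> HIT, frames=[6,4,-,-] (faults so far: 2)
  step 4: ref 2 -> FAULT, frames=[6,4,2,-] (faults so far: 3)
  step 5: ref 7 -> FAULT, frames=[6,4,2,7] (faults so far: 4)
  step 6: ref 3 -> FAULT, evict 6, frames=[3,4,2,7] (faults so far: 5)
  step 7: ref 5 -> FAULT, evict 4, frames=[3,5,2,7] (faults so far: 6)
  step 8: ref 6 -> FAULT, evict 2, frames=[3,5,6,7] (faults so far: 7)
  step 9: ref 5 -> HIT, frames=[3,5,6,7] (faults so far: 7)
  step 10: ref 7 -> HIT, frames=[3,5,6,7] (faults so far: 7)
  step 11: ref 6 -> HIT, frames=[3,5,6,7] (faults so far: 7)
  LRU total faults: 7
--- Optimal ---
  step 0: ref 6 -> FAULT, frames=[6,-,-,-] (faults so far: 1)
  step 1: ref 6 -> HIT, frames=[6,-,-,-] (faults so far: 1)
  step 2: ref 4 -> FAULT, frames=[6,4,-,-] (faults so far: 2)
  step 3: ref 4 -> HIT, frames=[6,4,-,-] (faults so far: 2)
  step 4: ref 2 -> FAULT, frames=[6,4,2,-] (faults so far: 3)
  step 5: ref 7 -> FAULT, frames=[6,4,2,7] (faults so far: 4)
  step 6: ref 3 -> FAULT, evict 2, frames=[6,4,3,7] (faults so far: 5)
  step 7: ref 5 -> FAULT, evict 3, frames=[6,4,5,7] (faults so far: 6)
  step 8: ref 6 -> HIT, frames=[6,4,5,7] (faults so far: 6)
  step 9: ref 5 -> HIT, frames=[6,4,5,7] (faults so far: 6)
  step 10: ref 7 -> HIT, frames=[6,4,5,7] (faults so far: 6)
  step 11: ref 6 -> HIT, frames=[6,4,5,7] (faults so far: 6)
  Optimal total faults: 6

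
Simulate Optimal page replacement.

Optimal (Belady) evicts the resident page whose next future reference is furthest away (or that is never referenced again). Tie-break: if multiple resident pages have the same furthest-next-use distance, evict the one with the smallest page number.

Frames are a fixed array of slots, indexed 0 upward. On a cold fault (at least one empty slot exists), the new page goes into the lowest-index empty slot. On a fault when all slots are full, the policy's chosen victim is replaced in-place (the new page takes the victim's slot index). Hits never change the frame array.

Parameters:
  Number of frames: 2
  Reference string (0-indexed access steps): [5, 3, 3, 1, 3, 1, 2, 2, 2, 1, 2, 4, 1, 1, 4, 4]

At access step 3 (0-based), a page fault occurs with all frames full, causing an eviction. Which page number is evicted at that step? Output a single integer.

Answer: 5

Derivation:
Step 0: ref 5 -> FAULT, frames=[5,-]
Step 1: ref 3 -> FAULT, frames=[5,3]
Step 2: ref 3 -> HIT, frames=[5,3]
Step 3: ref 1 -> FAULT, evict 5, frames=[1,3]
At step 3: evicted page 5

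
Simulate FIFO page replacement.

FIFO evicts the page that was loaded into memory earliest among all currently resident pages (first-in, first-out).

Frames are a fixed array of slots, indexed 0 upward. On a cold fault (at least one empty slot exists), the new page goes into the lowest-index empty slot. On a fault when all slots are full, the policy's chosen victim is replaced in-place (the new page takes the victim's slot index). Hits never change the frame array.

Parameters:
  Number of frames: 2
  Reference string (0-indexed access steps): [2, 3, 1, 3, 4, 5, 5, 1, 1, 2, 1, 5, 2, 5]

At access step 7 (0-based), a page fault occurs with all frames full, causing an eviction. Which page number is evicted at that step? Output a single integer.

Step 0: ref 2 -> FAULT, frames=[2,-]
Step 1: ref 3 -> FAULT, frames=[2,3]
Step 2: ref 1 -> FAULT, evict 2, frames=[1,3]
Step 3: ref 3 -> HIT, frames=[1,3]
Step 4: ref 4 -> FAULT, evict 3, frames=[1,4]
Step 5: ref 5 -> FAULT, evict 1, frames=[5,4]
Step 6: ref 5 -> HIT, frames=[5,4]
Step 7: ref 1 -> FAULT, evict 4, frames=[5,1]
At step 7: evicted page 4

Answer: 4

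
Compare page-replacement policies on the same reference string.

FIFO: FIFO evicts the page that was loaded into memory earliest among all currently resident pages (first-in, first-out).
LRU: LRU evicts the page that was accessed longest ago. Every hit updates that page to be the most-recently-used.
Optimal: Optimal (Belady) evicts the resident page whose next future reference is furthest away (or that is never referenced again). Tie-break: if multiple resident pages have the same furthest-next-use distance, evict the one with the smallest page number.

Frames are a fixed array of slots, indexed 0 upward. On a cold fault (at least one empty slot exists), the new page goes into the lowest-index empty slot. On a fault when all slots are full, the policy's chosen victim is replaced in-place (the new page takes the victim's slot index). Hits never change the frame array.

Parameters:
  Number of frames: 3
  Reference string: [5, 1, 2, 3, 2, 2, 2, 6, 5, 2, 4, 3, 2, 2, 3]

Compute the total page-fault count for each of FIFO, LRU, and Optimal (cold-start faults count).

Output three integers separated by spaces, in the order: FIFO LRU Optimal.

--- FIFO ---
  step 0: ref 5 -> FAULT, frames=[5,-,-] (faults so far: 1)
  step 1: ref 1 -> FAULT, frames=[5,1,-] (faults so far: 2)
  step 2: ref 2 -> FAULT, frames=[5,1,2] (faults so far: 3)
  step 3: ref 3 -> FAULT, evict 5, frames=[3,1,2] (faults so far: 4)
  step 4: ref 2 -> HIT, frames=[3,1,2] (faults so far: 4)
  step 5: ref 2 -> HIT, frames=[3,1,2] (faults so far: 4)
  step 6: ref 2 -> HIT, frames=[3,1,2] (faults so far: 4)
  step 7: ref 6 -> FAULT, evict 1, frames=[3,6,2] (faults so far: 5)
  step 8: ref 5 -> FAULT, evict 2, frames=[3,6,5] (faults so far: 6)
  step 9: ref 2 -> FAULT, evict 3, frames=[2,6,5] (faults so far: 7)
  step 10: ref 4 -> FAULT, evict 6, frames=[2,4,5] (faults so far: 8)
  step 11: ref 3 -> FAULT, evict 5, frames=[2,4,3] (faults so far: 9)
  step 12: ref 2 -> HIT, frames=[2,4,3] (faults so far: 9)
  step 13: ref 2 -> HIT, frames=[2,4,3] (faults so far: 9)
  step 14: ref 3 -> HIT, frames=[2,4,3] (faults so far: 9)
  FIFO total faults: 9
--- LRU ---
  step 0: ref 5 -> FAULT, frames=[5,-,-] (faults so far: 1)
  step 1: ref 1 -> FAULT, frames=[5,1,-] (faults so far: 2)
  step 2: ref 2 -> FAULT, frames=[5,1,2] (faults so far: 3)
  step 3: ref 3 -> FAULT, evict 5, frames=[3,1,2] (faults so far: 4)
  step 4: ref 2 -> HIT, frames=[3,1,2] (faults so far: 4)
  step 5: ref 2 -> HIT, frames=[3,1,2] (faults so far: 4)
  step 6: ref 2 -> HIT, frames=[3,1,2] (faults so far: 4)
  step 7: ref 6 -> FAULT, evict 1, frames=[3,6,2] (faults so far: 5)
  step 8: ref 5 -> FAULT, evict 3, frames=[5,6,2] (faults so far: 6)
  step 9: ref 2 -> HIT, frames=[5,6,2] (faults so far: 6)
  step 10: ref 4 -> FAULT, evict 6, frames=[5,4,2] (faults so far: 7)
  step 11: ref 3 -> FAULT, evict 5, frames=[3,4,2] (faults so far: 8)
  step 12: ref 2 -> HIT, frames=[3,4,2] (faults so far: 8)
  step 13: ref 2 -> HIT, frames=[3,4,2] (faults so far: 8)
  step 14: ref 3 -> HIT, frames=[3,4,2] (faults so far: 8)
  LRU total faults: 8
--- Optimal ---
  step 0: ref 5 -> FAULT, frames=[5,-,-] (faults so far: 1)
  step 1: ref 1 -> FAULT, frames=[5,1,-] (faults so far: 2)
  step 2: ref 2 -> FAULT, frames=[5,1,2] (faults so far: 3)
  step 3: ref 3 -> FAULT, evict 1, frames=[5,3,2] (faults so far: 4)
  step 4: ref 2 -> HIT, frames=[5,3,2] (faults so far: 4)
  step 5: ref 2 -> HIT, frames=[5,3,2] (faults so far: 4)
  step 6: ref 2 -> HIT, frames=[5,3,2] (faults so far: 4)
  step 7: ref 6 -> FAULT, evict 3, frames=[5,6,2] (faults so far: 5)
  step 8: ref 5 -> HIT, frames=[5,6,2] (faults so far: 5)
  step 9: ref 2 -> HIT, frames=[5,6,2] (faults so far: 5)
  step 10: ref 4 -> FAULT, evict 5, frames=[4,6,2] (faults so far: 6)
  step 11: ref 3 -> FAULT, evict 4, frames=[3,6,2] (faults so far: 7)
  step 12: ref 2 -> HIT, frames=[3,6,2] (faults so far: 7)
  step 13: ref 2 -> HIT, frames=[3,6,2] (faults so far: 7)
  step 14: ref 3 -> HIT, frames=[3,6,2] (faults so far: 7)
  Optimal total faults: 7

Answer: 9 8 7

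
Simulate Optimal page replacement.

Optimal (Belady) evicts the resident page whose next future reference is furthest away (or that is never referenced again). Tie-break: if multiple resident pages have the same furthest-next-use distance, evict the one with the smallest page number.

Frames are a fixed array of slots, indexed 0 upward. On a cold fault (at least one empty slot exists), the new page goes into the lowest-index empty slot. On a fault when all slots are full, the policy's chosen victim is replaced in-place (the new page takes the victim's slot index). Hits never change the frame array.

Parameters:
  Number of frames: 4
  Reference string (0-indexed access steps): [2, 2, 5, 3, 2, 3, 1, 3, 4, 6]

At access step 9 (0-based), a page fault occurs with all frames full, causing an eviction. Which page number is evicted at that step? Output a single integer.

Answer: 2

Derivation:
Step 0: ref 2 -> FAULT, frames=[2,-,-,-]
Step 1: ref 2 -> HIT, frames=[2,-,-,-]
Step 2: ref 5 -> FAULT, frames=[2,5,-,-]
Step 3: ref 3 -> FAULT, frames=[2,5,3,-]
Step 4: ref 2 -> HIT, frames=[2,5,3,-]
Step 5: ref 3 -> HIT, frames=[2,5,3,-]
Step 6: ref 1 -> FAULT, frames=[2,5,3,1]
Step 7: ref 3 -> HIT, frames=[2,5,3,1]
Step 8: ref 4 -> FAULT, evict 1, frames=[2,5,3,4]
Step 9: ref 6 -> FAULT, evict 2, frames=[6,5,3,4]
At step 9: evicted page 2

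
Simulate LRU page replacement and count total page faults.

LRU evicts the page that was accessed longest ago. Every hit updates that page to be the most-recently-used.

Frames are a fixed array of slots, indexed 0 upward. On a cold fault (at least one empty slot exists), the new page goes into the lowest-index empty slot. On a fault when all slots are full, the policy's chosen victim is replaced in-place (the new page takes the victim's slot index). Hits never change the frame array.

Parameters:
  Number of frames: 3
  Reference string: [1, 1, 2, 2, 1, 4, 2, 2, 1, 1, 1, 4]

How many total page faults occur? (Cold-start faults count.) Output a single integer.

Step 0: ref 1 → FAULT, frames=[1,-,-]
Step 1: ref 1 → HIT, frames=[1,-,-]
Step 2: ref 2 → FAULT, frames=[1,2,-]
Step 3: ref 2 → HIT, frames=[1,2,-]
Step 4: ref 1 → HIT, frames=[1,2,-]
Step 5: ref 4 → FAULT, frames=[1,2,4]
Step 6: ref 2 → HIT, frames=[1,2,4]
Step 7: ref 2 → HIT, frames=[1,2,4]
Step 8: ref 1 → HIT, frames=[1,2,4]
Step 9: ref 1 → HIT, frames=[1,2,4]
Step 10: ref 1 → HIT, frames=[1,2,4]
Step 11: ref 4 → HIT, frames=[1,2,4]
Total faults: 3

Answer: 3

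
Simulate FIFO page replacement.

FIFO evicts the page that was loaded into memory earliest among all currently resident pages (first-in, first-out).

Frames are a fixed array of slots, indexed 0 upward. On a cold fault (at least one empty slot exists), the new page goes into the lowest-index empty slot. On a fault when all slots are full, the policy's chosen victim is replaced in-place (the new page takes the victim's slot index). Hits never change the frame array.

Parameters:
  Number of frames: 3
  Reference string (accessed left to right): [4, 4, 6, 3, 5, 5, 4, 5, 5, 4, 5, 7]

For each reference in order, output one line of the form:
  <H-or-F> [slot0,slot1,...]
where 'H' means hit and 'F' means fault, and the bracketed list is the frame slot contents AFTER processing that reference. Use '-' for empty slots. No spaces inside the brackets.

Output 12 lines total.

F [4,-,-]
H [4,-,-]
F [4,6,-]
F [4,6,3]
F [5,6,3]
H [5,6,3]
F [5,4,3]
H [5,4,3]
H [5,4,3]
H [5,4,3]
H [5,4,3]
F [5,4,7]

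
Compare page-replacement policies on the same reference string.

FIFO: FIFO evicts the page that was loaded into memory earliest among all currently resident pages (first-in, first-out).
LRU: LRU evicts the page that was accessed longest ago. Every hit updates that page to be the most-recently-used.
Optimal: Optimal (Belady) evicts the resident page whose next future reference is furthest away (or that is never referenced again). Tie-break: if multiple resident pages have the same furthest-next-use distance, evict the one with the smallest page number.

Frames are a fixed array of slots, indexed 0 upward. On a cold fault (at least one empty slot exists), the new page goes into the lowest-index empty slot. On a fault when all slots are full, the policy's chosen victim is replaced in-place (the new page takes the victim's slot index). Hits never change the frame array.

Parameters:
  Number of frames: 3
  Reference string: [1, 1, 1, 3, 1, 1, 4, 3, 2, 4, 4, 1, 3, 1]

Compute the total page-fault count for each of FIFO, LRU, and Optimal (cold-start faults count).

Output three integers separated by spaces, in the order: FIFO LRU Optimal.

--- FIFO ---
  step 0: ref 1 -> FAULT, frames=[1,-,-] (faults so far: 1)
  step 1: ref 1 -> HIT, frames=[1,-,-] (faults so far: 1)
  step 2: ref 1 -> HIT, frames=[1,-,-] (faults so far: 1)
  step 3: ref 3 -> FAULT, frames=[1,3,-] (faults so far: 2)
  step 4: ref 1 -> HIT, frames=[1,3,-] (faults so far: 2)
  step 5: ref 1 -> HIT, frames=[1,3,-] (faults so far: 2)
  step 6: ref 4 -> FAULT, frames=[1,3,4] (faults so far: 3)
  step 7: ref 3 -> HIT, frames=[1,3,4] (faults so far: 3)
  step 8: ref 2 -> FAULT, evict 1, frames=[2,3,4] (faults so far: 4)
  step 9: ref 4 -> HIT, frames=[2,3,4] (faults so far: 4)
  step 10: ref 4 -> HIT, frames=[2,3,4] (faults so far: 4)
  step 11: ref 1 -> FAULT, evict 3, frames=[2,1,4] (faults so far: 5)
  step 12: ref 3 -> FAULT, evict 4, frames=[2,1,3] (faults so far: 6)
  step 13: ref 1 -> HIT, frames=[2,1,3] (faults so far: 6)
  FIFO total faults: 6
--- LRU ---
  step 0: ref 1 -> FAULT, frames=[1,-,-] (faults so far: 1)
  step 1: ref 1 -> HIT, frames=[1,-,-] (faults so far: 1)
  step 2: ref 1 -> HIT, frames=[1,-,-] (faults so far: 1)
  step 3: ref 3 -> FAULT, frames=[1,3,-] (faults so far: 2)
  step 4: ref 1 -> HIT, frames=[1,3,-] (faults so far: 2)
  step 5: ref 1 -> HIT, frames=[1,3,-] (faults so far: 2)
  step 6: ref 4 -> FAULT, frames=[1,3,4] (faults so far: 3)
  step 7: ref 3 -> HIT, frames=[1,3,4] (faults so far: 3)
  step 8: ref 2 -> FAULT, evict 1, frames=[2,3,4] (faults so far: 4)
  step 9: ref 4 -> HIT, frames=[2,3,4] (faults so far: 4)
  step 10: ref 4 -> HIT, frames=[2,3,4] (faults so far: 4)
  step 11: ref 1 -> FAULT, evict 3, frames=[2,1,4] (faults so far: 5)
  step 12: ref 3 -> FAULT, evict 2, frames=[3,1,4] (faults so far: 6)
  step 13: ref 1 -> HIT, frames=[3,1,4] (faults so far: 6)
  LRU total faults: 6
--- Optimal ---
  step 0: ref 1 -> FAULT, frames=[1,-,-] (faults so far: 1)
  step 1: ref 1 -> HIT, frames=[1,-,-] (faults so far: 1)
  step 2: ref 1 -> HIT, frames=[1,-,-] (faults so far: 1)
  step 3: ref 3 -> FAULT, frames=[1,3,-] (faults so far: 2)
  step 4: ref 1 -> HIT, frames=[1,3,-] (faults so far: 2)
  step 5: ref 1 -> HIT, frames=[1,3,-] (faults so far: 2)
  step 6: ref 4 -> FAULT, frames=[1,3,4] (faults so far: 3)
  step 7: ref 3 -> HIT, frames=[1,3,4] (faults so far: 3)
  step 8: ref 2 -> FAULT, evict 3, frames=[1,2,4] (faults so far: 4)
  step 9: ref 4 -> HIT, frames=[1,2,4] (faults so far: 4)
  step 10: ref 4 -> HIT, frames=[1,2,4] (faults so far: 4)
  step 11: ref 1 -> HIT, frames=[1,2,4] (faults so far: 4)
  step 12: ref 3 -> FAULT, evict 2, frames=[1,3,4] (faults so far: 5)
  step 13: ref 1 -> HIT, frames=[1,3,4] (faults so far: 5)
  Optimal total faults: 5

Answer: 6 6 5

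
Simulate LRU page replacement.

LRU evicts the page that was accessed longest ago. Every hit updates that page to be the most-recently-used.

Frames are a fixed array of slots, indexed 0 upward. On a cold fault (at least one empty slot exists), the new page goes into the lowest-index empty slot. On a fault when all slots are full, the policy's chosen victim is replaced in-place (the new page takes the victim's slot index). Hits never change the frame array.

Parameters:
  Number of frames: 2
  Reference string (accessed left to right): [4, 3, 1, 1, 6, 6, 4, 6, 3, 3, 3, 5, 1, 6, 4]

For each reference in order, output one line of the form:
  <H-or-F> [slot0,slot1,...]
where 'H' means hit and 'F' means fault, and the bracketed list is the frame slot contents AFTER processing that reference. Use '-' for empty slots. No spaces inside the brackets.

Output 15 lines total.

F [4,-]
F [4,3]
F [1,3]
H [1,3]
F [1,6]
H [1,6]
F [4,6]
H [4,6]
F [3,6]
H [3,6]
H [3,6]
F [3,5]
F [1,5]
F [1,6]
F [4,6]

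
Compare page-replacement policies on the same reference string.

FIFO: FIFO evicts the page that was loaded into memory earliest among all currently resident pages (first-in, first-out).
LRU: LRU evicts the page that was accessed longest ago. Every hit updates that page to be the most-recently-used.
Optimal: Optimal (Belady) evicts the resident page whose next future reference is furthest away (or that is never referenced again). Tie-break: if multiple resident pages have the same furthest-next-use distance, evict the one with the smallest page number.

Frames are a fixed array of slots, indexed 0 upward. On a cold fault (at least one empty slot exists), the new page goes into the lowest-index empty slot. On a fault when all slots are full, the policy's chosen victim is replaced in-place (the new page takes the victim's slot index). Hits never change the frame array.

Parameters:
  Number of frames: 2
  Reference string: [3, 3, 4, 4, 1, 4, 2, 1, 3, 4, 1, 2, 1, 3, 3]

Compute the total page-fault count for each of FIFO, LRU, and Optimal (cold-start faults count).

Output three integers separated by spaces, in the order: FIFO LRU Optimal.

Answer: 9 10 8

Derivation:
--- FIFO ---
  step 0: ref 3 -> FAULT, frames=[3,-] (faults so far: 1)
  step 1: ref 3 -> HIT, frames=[3,-] (faults so far: 1)
  step 2: ref 4 -> FAULT, frames=[3,4] (faults so far: 2)
  step 3: ref 4 -> HIT, frames=[3,4] (faults so far: 2)
  step 4: ref 1 -> FAULT, evict 3, frames=[1,4] (faults so far: 3)
  step 5: ref 4 -> HIT, frames=[1,4] (faults so far: 3)
  step 6: ref 2 -> FAULT, evict 4, frames=[1,2] (faults so far: 4)
  step 7: ref 1 -> HIT, frames=[1,2] (faults so far: 4)
  step 8: ref 3 -> FAULT, evict 1, frames=[3,2] (faults so far: 5)
  step 9: ref 4 -> FAULT, evict 2, frames=[3,4] (faults so far: 6)
  step 10: ref 1 -> FAULT, evict 3, frames=[1,4] (faults so far: 7)
  step 11: ref 2 -> FAULT, evict 4, frames=[1,2] (faults so far: 8)
  step 12: ref 1 -> HIT, frames=[1,2] (faults so far: 8)
  step 13: ref 3 -> FAULT, evict 1, frames=[3,2] (faults so far: 9)
  step 14: ref 3 -> HIT, frames=[3,2] (faults so far: 9)
  FIFO total faults: 9
--- LRU ---
  step 0: ref 3 -> FAULT, frames=[3,-] (faults so far: 1)
  step 1: ref 3 -> HIT, frames=[3,-] (faults so far: 1)
  step 2: ref 4 -> FAULT, frames=[3,4] (faults so far: 2)
  step 3: ref 4 -> HIT, frames=[3,4] (faults so far: 2)
  step 4: ref 1 -> FAULT, evict 3, frames=[1,4] (faults so far: 3)
  step 5: ref 4 -> HIT, frames=[1,4] (faults so far: 3)
  step 6: ref 2 -> FAULT, evict 1, frames=[2,4] (faults so far: 4)
  step 7: ref 1 -> FAULT, evict 4, frames=[2,1] (faults so far: 5)
  step 8: ref 3 -> FAULT, evict 2, frames=[3,1] (faults so far: 6)
  step 9: ref 4 -> FAULT, evict 1, frames=[3,4] (faults so far: 7)
  step 10: ref 1 -> FAULT, evict 3, frames=[1,4] (faults so far: 8)
  step 11: ref 2 -> FAULT, evict 4, frames=[1,2] (faults so far: 9)
  step 12: ref 1 -> HIT, frames=[1,2] (faults so far: 9)
  step 13: ref 3 -> FAULT, evict 2, frames=[1,3] (faults so far: 10)
  step 14: ref 3 -> HIT, frames=[1,3] (faults so far: 10)
  LRU total faults: 10
--- Optimal ---
  step 0: ref 3 -> FAULT, frames=[3,-] (faults so far: 1)
  step 1: ref 3 -> HIT, frames=[3,-] (faults so far: 1)
  step 2: ref 4 -> FAULT, frames=[3,4] (faults so far: 2)
  step 3: ref 4 -> HIT, frames=[3,4] (faults so far: 2)
  step 4: ref 1 -> FAULT, evict 3, frames=[1,4] (faults so far: 3)
  step 5: ref 4 -> HIT, frames=[1,4] (faults so far: 3)
  step 6: ref 2 -> FAULT, evict 4, frames=[1,2] (faults so far: 4)
  step 7: ref 1 -> HIT, frames=[1,2] (faults so far: 4)
  step 8: ref 3 -> FAULT, evict 2, frames=[1,3] (faults so far: 5)
  step 9: ref 4 -> FAULT, evict 3, frames=[1,4] (faults so far: 6)
  step 10: ref 1 -> HIT, frames=[1,4] (faults so far: 6)
  step 11: ref 2 -> FAULT, evict 4, frames=[1,2] (faults so far: 7)
  step 12: ref 1 -> HIT, frames=[1,2] (faults so far: 7)
  step 13: ref 3 -> FAULT, evict 1, frames=[3,2] (faults so far: 8)
  step 14: ref 3 -> HIT, frames=[3,2] (faults so far: 8)
  Optimal total faults: 8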